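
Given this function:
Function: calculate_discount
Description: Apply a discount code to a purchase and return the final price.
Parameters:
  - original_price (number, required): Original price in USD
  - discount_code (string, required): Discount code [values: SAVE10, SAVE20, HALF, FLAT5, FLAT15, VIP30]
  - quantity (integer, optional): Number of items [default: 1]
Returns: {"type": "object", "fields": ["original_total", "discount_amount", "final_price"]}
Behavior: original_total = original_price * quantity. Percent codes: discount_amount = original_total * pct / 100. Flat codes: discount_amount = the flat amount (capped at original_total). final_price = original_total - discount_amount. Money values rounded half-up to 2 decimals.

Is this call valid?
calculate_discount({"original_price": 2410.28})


Checking required parameters...
Missing required parameter: discount_code
Invalid - missing required parameter 'discount_code'


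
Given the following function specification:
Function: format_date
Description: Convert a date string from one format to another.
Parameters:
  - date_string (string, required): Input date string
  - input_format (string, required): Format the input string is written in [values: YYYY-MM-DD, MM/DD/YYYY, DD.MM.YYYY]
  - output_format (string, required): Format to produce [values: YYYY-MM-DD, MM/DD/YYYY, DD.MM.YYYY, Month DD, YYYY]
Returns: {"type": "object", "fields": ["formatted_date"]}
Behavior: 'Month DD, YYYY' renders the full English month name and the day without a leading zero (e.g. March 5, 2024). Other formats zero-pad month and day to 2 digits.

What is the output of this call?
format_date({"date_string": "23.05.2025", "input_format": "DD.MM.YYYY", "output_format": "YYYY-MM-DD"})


Parse '23.05.2025' as DD.MM.YYYY: year=2025, month=5, day=23
Render as YYYY-MM-DD: 2025-05-23
Output:
{"formatted_date": "2025-05-23"}


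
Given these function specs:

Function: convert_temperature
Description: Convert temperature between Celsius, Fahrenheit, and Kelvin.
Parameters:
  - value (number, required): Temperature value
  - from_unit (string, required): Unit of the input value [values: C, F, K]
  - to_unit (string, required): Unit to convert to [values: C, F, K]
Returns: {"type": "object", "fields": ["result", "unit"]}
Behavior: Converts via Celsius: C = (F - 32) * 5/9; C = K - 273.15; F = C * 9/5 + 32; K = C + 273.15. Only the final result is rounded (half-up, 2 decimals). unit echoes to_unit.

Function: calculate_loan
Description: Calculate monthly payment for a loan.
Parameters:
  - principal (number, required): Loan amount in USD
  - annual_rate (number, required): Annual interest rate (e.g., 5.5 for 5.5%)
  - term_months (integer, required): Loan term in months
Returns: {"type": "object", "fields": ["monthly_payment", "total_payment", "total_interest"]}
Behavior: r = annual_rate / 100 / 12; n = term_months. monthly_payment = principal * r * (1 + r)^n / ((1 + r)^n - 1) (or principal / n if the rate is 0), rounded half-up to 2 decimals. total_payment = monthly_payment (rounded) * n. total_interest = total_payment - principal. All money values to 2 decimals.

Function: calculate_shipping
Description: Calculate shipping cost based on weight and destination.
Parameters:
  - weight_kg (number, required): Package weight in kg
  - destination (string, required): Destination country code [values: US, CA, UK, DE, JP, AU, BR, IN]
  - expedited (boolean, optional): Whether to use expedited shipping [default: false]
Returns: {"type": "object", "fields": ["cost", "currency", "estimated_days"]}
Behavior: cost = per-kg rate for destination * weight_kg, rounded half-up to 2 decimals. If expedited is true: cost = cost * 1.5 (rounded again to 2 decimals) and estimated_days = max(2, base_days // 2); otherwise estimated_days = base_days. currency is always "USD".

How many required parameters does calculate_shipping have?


Parameters of calculate_shipping: weight_kg (required), destination (required), expedited (optional)
Required count:
2


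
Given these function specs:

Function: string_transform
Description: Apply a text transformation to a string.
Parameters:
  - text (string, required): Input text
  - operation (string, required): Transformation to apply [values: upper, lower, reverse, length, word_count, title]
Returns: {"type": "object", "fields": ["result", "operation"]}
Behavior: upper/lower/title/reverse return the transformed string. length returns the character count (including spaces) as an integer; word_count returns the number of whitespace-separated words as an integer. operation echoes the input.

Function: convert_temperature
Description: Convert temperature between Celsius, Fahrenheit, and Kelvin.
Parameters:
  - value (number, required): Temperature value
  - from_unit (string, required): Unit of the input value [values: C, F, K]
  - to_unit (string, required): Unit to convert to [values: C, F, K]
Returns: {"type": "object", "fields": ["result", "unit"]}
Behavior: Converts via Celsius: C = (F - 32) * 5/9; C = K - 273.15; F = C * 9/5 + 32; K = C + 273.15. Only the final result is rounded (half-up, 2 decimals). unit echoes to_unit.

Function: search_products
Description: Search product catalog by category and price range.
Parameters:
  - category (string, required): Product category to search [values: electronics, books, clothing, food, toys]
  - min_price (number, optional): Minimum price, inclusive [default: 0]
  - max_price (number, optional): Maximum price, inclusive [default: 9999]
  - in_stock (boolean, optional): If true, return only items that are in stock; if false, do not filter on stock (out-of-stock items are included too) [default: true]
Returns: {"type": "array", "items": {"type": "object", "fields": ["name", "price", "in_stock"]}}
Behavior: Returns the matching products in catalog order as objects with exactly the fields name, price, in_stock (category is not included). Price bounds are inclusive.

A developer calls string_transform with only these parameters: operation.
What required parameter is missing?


Required parameters: text, operation
Provided: operation
Missing: text
text


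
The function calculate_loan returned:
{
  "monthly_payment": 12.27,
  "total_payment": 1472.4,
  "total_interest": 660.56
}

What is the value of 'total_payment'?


1472.4


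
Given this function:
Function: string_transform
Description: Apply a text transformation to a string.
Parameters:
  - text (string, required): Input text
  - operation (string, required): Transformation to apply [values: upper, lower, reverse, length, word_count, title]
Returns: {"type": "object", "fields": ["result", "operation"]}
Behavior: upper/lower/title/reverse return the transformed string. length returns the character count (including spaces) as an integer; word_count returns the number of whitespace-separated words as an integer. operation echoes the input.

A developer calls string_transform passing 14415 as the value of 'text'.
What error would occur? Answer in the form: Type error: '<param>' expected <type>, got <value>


Spec: 'text' is declared as string; 14415 is an integer.
Type error: 'text' expected string, got 14415


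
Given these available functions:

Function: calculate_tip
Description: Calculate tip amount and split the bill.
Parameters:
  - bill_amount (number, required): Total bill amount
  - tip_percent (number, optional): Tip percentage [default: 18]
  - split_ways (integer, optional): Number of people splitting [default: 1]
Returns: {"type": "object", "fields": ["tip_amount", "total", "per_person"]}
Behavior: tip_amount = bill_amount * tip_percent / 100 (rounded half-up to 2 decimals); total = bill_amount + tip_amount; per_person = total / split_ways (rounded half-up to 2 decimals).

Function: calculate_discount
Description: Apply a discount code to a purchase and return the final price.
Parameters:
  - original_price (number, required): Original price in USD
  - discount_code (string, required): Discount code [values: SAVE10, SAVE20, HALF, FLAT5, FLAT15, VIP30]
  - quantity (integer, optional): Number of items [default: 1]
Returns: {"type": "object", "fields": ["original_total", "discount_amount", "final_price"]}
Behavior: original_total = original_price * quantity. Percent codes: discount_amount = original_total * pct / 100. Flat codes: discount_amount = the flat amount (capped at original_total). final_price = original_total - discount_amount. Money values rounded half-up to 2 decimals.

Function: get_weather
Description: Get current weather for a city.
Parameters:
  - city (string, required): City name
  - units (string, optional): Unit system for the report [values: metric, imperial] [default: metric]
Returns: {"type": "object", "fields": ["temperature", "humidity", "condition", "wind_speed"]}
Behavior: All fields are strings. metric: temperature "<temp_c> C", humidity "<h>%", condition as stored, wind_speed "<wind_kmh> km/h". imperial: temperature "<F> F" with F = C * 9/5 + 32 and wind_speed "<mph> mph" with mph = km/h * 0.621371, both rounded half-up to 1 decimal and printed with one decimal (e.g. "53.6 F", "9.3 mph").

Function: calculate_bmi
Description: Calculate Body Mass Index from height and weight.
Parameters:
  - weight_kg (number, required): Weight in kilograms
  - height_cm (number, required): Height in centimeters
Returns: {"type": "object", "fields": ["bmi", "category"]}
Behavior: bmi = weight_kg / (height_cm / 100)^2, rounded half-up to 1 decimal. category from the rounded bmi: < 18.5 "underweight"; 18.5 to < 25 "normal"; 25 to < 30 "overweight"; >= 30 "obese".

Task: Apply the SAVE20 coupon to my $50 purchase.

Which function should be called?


The task needs a function whose description is: Apply a discount code to a purchase and return the final price.
calculate_discount


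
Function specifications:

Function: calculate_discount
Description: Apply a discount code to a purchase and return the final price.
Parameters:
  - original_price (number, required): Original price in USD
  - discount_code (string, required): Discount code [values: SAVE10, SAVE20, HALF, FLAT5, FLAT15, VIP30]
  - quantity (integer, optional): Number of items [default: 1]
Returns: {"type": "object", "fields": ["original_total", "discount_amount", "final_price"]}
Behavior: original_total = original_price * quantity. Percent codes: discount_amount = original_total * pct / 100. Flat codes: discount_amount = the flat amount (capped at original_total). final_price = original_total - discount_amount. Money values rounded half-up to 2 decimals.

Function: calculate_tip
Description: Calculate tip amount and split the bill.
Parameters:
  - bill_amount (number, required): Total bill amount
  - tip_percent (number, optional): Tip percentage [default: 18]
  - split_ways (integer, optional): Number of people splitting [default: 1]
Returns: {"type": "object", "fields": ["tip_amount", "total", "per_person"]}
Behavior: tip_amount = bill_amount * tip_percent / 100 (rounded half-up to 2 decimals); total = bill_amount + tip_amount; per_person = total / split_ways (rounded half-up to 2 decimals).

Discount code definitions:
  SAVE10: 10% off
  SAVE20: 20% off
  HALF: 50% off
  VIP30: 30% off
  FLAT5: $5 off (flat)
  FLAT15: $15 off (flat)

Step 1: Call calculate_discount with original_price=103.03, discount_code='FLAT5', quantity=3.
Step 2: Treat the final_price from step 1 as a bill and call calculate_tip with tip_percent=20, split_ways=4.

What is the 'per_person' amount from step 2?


Step 1: calculate_discount(original_price=103.03, discount_code=FLAT5, quantity=3)
  original_total = 103.03 * 3 = 309.09
  FLAT5 = $5 flat: discount_amount = min(5.00, 309.09) = 5.00
  final_price = 309.09 - 5.00 = 304.09
  -> final_price = 304.09
Step 2: calculate_tip(bill_amount=304.09, tip_percent=20, split_ways=4)
  tip_amount = 304.09 * 20/100 = 60.818 -> 60.82
  total = 304.09 + 60.82 = 364.91
  per_person = 364.91 / 4 = 91.2275 -> 91.23
  -> per_person = 91.23
$91.23


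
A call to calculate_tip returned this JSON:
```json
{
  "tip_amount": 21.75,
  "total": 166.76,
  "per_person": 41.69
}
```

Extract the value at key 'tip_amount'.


21.75


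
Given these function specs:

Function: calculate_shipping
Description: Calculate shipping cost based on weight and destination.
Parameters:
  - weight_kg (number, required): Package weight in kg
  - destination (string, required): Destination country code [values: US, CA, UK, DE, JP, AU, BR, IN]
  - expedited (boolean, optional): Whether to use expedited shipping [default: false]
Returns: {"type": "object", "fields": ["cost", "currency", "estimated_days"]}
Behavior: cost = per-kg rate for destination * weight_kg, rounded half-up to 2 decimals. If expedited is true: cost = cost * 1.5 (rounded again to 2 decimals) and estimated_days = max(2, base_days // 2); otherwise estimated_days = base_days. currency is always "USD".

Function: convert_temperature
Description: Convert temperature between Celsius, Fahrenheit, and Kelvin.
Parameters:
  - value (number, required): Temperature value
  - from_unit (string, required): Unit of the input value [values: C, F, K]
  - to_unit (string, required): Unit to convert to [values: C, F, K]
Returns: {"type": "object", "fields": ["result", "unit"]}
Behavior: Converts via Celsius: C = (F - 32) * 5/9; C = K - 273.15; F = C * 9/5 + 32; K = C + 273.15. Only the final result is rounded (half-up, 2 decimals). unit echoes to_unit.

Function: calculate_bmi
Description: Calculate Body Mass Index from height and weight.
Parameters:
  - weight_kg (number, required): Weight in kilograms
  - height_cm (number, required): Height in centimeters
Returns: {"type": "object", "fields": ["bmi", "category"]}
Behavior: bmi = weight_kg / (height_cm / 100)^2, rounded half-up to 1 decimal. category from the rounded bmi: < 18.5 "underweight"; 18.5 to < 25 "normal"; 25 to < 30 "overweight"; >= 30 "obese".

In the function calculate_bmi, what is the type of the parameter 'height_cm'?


The calculate_bmi spec declares:
  - height_cm (number, required): Height in centimeters
Type:
number


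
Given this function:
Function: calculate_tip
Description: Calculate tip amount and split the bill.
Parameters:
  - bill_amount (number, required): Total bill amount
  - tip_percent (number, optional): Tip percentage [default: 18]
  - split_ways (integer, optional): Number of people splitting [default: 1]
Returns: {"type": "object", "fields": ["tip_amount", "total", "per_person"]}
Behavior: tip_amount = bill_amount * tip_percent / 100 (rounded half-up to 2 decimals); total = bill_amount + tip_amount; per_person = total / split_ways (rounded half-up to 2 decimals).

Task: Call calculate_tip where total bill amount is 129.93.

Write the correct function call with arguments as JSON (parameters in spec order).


Mapping each described value to its parameter name:
  'Total bill amount' -> bill_amount = 129.93
calculate_tip({"bill_amount": 129.93})


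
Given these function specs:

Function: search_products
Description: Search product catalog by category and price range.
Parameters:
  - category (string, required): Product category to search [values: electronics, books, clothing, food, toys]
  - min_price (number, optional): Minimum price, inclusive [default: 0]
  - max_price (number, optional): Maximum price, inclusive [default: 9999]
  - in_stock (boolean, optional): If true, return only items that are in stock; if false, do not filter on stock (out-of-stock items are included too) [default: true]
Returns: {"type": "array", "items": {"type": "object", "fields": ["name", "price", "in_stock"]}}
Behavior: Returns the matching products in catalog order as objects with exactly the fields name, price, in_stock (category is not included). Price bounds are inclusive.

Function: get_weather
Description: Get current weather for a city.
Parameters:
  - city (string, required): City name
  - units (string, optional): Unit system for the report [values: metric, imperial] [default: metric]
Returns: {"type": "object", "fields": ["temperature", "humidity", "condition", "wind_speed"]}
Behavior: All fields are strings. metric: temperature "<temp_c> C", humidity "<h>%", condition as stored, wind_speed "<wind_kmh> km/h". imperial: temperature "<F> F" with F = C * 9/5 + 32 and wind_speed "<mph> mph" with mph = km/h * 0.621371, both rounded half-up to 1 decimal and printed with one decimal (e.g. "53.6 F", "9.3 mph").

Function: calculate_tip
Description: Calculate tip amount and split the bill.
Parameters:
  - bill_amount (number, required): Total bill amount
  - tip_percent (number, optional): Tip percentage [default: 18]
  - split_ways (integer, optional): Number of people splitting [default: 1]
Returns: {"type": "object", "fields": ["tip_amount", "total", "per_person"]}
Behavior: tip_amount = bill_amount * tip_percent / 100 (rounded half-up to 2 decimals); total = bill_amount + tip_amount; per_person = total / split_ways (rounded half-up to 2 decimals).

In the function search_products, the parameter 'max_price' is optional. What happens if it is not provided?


The search_products spec declares:
  - max_price (number, optional): Maximum price, inclusive [default: 9999]
It defaults to 9999


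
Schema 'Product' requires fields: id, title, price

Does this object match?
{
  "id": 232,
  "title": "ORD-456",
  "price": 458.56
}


Checking required fields... All present.
Valid - all required fields present


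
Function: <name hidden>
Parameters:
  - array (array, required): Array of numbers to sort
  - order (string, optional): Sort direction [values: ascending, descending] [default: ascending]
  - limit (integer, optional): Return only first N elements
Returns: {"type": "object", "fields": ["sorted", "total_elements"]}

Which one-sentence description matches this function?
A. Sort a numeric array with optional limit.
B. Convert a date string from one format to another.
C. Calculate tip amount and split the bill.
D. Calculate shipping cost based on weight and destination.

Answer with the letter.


Parameters array, order, limit and return ["sorted", "total_elements"] fit: Sort a numeric array with optional limit.
A


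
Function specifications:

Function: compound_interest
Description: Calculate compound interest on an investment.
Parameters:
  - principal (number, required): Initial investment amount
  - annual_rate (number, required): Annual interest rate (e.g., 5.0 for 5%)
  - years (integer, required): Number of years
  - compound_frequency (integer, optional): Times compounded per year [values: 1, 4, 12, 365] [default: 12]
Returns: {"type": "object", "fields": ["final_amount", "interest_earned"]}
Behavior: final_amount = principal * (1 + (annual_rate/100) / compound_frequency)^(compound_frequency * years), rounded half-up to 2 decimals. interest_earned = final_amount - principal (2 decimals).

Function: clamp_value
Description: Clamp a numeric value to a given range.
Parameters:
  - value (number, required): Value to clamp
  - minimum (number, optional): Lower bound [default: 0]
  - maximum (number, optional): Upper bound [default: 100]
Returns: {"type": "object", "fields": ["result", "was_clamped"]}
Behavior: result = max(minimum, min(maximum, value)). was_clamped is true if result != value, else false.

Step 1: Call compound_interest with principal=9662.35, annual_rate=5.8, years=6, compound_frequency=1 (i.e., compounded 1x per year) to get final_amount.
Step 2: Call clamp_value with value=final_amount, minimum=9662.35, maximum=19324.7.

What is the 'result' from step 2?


Step 1: compound_interest
  rate per period = 5.8/100/1 = 0.058 (keep full precision); periods = 1 * 6 = 6
  (1 + 0.058)^6 = 1.40253596
  final_amount = 9662.35 * 1.40253596 = 13551.793368 -> 13551.79
  interest_earned = 13551.79 - 9662.35 = 3889.44
  -> final_amount = 13551.79
Step 2: clamp_value(value=13551.79, minimum=9662.35, maximum=19324.7)
  result = max(9662.35, min(19324.7, 13551.79)) = max(9662.35, 13551.79) = 13551.79
  was_clamped = (13551.79 != 13551.79) = false
  -> result = 13551.79
13551.79


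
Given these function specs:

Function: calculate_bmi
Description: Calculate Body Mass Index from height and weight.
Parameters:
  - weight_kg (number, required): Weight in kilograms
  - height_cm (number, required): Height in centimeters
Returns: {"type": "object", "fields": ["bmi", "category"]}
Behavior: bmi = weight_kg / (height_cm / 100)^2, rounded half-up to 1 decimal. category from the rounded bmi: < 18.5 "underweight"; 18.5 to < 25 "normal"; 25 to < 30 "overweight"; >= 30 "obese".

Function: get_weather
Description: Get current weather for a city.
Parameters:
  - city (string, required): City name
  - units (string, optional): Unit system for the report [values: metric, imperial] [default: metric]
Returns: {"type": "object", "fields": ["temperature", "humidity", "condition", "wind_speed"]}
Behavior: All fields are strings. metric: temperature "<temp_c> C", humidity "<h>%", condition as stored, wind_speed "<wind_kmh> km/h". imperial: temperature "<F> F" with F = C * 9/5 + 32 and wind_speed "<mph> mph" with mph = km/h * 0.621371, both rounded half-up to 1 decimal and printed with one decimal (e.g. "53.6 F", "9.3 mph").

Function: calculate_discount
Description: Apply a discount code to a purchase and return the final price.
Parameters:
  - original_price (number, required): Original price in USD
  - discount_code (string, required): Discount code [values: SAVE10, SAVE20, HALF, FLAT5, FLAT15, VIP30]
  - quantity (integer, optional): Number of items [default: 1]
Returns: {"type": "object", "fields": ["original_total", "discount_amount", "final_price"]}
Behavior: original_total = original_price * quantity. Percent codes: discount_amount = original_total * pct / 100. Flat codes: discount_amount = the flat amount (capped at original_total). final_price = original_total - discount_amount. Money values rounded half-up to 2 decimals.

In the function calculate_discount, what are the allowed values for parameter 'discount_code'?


The calculate_discount spec declares:
  - discount_code (string, required): Discount code [values: SAVE10, SAVE20, HALF, FLAT5, FLAT15, VIP30]
Allowed values:
SAVE10, SAVE20, HALF, FLAT5, FLAT15, VIP30


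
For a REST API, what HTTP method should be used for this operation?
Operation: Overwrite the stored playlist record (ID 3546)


GET = read, POST = create, PUT = update/replace, DELETE = remove
This operation is an update/replace.
PUT


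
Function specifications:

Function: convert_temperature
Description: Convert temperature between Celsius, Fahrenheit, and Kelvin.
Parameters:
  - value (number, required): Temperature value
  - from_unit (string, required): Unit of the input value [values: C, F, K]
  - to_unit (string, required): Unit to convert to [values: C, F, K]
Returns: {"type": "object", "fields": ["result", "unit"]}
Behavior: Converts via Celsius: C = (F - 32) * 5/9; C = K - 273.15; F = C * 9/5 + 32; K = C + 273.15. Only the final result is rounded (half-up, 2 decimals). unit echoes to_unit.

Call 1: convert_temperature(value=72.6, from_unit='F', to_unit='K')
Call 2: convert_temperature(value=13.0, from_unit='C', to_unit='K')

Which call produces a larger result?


Call 1:
  To C: (72.6 - 32) * 5/9 = 22.555556
  To K: 22.555556 + 273.15 = 295.705556
  Round to 2 decimals: 295.71
  -> 295.71 K
Call 2:
  Input already in C: 13
  To K: 13 + 273.15 = 286.15
  Round to 2 decimals: 286.15
  -> 286.15 K
Call 1 (295.71 K)


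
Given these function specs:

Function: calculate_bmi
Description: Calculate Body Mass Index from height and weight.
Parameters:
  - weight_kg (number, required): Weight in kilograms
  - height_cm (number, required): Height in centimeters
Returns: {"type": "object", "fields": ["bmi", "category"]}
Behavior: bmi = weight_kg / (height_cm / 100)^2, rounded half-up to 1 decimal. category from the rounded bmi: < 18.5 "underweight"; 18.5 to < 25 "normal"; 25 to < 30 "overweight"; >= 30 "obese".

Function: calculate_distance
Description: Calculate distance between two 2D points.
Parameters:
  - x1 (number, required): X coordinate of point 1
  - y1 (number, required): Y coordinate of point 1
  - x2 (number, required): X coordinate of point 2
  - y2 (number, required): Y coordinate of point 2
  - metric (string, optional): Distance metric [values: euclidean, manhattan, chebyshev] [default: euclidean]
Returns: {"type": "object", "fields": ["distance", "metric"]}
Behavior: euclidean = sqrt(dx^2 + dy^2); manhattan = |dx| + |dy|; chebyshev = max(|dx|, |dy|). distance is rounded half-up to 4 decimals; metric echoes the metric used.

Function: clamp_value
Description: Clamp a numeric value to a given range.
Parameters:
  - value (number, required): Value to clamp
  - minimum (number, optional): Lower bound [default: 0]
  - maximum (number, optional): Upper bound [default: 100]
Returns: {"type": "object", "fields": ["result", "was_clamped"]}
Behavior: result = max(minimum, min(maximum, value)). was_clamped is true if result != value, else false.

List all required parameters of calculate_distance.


Parameters of calculate_distance and their required/optional flag:
  x1: required
  y1: required
  x2: required
  y2: required
  metric: optional
x1, x2, y1, y2


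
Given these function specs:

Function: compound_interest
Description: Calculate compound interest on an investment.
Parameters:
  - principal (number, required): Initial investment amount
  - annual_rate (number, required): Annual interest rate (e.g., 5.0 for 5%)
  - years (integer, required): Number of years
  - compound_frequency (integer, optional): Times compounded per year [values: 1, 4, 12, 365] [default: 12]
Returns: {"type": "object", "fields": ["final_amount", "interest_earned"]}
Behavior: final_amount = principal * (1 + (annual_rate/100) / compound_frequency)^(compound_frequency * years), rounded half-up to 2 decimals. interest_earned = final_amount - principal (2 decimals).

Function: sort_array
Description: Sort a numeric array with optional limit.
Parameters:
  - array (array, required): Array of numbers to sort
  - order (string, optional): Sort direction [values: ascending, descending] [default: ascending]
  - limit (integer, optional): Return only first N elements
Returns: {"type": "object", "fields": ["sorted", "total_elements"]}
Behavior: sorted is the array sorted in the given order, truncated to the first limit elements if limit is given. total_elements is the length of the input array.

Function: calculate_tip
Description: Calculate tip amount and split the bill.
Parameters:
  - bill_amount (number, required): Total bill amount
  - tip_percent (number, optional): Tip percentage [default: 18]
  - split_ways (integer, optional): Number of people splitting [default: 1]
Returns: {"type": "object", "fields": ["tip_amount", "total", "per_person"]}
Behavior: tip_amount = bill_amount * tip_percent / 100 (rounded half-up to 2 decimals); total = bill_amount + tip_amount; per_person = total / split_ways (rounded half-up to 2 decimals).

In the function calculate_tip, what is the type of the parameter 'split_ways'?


The calculate_tip spec declares:
  - split_ways (integer, optional): Number of people splitting [default: 1]
Type:
integer


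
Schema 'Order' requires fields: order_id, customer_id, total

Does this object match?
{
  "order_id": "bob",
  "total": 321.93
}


Checking required fields...
Missing: customer_id
Invalid - missing required field 'customer_id'


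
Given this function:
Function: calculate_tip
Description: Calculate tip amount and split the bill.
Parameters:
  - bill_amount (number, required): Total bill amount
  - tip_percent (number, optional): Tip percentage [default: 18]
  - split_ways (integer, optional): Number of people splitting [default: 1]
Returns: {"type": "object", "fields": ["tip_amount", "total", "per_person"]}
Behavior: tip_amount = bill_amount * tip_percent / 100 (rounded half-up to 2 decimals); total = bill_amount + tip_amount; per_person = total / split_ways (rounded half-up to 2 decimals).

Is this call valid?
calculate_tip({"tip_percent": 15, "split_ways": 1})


Checking required parameters...
Missing required parameter: bill_amount
Invalid - missing required parameter 'bill_amount'


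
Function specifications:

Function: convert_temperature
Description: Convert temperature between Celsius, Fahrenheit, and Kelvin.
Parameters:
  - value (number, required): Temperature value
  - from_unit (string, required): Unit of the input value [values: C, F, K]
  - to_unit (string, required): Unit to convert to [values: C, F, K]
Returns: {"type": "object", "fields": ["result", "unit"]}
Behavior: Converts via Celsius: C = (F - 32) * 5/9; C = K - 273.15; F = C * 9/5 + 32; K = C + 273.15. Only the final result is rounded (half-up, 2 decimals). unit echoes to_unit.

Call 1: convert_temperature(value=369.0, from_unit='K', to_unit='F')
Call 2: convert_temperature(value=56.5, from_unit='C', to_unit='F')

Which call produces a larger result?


Call 1:
  To C: 369 - 273.15 = 95.85
  To F: 95.85 * 9/5 + 32 = 204.53
  Round to 2 decimals: 204.53
  -> 204.53 F
Call 2:
  Input already in C: 56.5
  To F: 56.5 * 9/5 + 32 = 133.7
  Round to 2 decimals: 133.7
  -> 133.7 F
Call 1 (204.53 F)


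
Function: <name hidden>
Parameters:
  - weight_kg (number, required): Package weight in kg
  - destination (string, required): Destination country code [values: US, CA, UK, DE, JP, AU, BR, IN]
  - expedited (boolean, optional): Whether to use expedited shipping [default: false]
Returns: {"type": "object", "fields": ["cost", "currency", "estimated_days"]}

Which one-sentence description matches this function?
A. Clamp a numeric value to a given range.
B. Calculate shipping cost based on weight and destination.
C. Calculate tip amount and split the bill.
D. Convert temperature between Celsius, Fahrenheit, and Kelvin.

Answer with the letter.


Parameters weight_kg, destination, expedited and return ["cost", "currency", "estimated_days"] fit: Calculate shipping cost based on weight and destination.
B


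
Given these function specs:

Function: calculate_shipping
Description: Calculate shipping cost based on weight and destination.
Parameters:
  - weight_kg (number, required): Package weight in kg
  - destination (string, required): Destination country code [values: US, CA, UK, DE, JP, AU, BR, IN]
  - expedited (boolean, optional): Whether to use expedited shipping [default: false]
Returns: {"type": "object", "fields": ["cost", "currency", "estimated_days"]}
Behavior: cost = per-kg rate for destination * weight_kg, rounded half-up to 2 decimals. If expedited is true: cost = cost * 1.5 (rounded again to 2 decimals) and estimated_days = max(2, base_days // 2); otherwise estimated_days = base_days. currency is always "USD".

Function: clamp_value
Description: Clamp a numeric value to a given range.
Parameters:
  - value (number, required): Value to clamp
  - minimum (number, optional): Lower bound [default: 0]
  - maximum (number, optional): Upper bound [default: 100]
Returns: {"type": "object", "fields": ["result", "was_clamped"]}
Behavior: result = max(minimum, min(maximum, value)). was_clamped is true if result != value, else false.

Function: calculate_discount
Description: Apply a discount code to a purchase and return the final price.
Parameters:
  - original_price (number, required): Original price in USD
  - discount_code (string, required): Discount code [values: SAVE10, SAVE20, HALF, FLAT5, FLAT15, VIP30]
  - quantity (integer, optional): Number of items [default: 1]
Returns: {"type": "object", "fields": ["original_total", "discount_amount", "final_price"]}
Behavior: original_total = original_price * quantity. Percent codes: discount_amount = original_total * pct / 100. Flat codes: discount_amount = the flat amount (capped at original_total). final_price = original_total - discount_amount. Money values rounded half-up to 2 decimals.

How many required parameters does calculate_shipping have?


Parameters of calculate_shipping: weight_kg (required), destination (required), expedited (optional)
Required count:
2


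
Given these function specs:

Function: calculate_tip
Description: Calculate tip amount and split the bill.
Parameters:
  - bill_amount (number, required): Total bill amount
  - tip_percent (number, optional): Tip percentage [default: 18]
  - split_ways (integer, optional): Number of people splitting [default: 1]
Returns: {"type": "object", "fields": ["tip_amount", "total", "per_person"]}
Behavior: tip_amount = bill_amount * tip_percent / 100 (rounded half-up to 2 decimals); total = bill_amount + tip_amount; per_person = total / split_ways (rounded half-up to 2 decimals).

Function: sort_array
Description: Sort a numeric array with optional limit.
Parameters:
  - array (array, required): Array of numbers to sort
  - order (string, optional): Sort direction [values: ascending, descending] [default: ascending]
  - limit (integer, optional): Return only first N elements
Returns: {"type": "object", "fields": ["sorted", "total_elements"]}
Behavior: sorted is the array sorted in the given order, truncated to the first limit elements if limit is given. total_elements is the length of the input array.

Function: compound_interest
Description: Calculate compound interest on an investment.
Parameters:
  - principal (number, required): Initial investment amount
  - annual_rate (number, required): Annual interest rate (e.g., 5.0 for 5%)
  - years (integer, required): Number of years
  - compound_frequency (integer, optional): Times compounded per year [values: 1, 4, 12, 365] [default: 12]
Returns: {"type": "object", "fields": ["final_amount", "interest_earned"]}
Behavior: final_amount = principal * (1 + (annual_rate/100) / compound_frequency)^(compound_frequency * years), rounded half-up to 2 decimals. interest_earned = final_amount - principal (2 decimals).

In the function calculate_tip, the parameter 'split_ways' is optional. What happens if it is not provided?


The calculate_tip spec declares:
  - split_ways (integer, optional): Number of people splitting [default: 1]
It defaults to 1


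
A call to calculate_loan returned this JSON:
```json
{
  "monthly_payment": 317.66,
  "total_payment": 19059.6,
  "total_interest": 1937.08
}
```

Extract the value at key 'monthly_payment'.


317.66


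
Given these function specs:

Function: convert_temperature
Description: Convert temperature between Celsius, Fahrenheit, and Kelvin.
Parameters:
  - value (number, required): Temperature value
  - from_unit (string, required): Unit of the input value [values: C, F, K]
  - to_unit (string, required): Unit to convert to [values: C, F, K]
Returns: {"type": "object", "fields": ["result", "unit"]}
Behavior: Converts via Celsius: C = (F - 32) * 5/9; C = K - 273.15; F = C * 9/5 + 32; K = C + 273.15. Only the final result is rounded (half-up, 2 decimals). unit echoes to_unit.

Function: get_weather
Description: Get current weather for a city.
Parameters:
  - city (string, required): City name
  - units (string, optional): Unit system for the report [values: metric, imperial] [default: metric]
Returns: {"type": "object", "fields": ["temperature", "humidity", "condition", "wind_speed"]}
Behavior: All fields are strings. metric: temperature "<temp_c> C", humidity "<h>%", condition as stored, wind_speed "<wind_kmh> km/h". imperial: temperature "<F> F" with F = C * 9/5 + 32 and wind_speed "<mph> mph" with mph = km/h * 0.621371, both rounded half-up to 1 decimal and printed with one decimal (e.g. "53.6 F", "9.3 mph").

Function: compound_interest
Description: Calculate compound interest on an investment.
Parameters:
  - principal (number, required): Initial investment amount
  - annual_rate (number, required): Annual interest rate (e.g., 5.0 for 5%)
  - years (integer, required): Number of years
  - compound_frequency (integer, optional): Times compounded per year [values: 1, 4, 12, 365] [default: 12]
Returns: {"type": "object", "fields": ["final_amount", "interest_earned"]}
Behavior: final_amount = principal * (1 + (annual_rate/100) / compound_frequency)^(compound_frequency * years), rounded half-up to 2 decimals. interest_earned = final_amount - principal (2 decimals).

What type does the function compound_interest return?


The compound_interest spec declares Returns: {"type": "object", "fields": ["final_amount", "interest_earned"]}
Type:
object


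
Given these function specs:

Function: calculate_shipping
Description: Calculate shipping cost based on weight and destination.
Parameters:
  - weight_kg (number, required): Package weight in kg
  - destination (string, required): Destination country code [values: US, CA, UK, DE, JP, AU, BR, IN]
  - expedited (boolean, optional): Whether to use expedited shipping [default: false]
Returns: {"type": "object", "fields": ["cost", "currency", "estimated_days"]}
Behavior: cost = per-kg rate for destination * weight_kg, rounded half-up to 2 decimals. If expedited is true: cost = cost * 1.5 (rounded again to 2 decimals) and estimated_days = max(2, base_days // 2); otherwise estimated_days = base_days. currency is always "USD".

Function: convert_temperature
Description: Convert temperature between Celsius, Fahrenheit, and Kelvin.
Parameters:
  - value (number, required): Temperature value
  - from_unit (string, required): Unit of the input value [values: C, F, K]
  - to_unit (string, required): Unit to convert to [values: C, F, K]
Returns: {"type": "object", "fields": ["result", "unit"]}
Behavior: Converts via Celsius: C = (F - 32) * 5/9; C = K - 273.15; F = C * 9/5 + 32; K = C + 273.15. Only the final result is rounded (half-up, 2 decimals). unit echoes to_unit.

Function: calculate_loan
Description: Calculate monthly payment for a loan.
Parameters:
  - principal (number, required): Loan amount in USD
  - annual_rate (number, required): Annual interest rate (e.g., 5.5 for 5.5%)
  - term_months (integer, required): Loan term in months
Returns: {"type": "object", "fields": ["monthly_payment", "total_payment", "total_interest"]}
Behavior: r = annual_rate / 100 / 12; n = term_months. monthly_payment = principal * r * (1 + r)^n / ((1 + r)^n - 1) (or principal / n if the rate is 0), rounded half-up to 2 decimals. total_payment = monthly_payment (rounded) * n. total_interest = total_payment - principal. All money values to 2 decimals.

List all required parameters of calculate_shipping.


Parameters of calculate_shipping and their required/optional flag:
  weight_kg: required
  destination: required
  expedited: optional
destination, weight_kg


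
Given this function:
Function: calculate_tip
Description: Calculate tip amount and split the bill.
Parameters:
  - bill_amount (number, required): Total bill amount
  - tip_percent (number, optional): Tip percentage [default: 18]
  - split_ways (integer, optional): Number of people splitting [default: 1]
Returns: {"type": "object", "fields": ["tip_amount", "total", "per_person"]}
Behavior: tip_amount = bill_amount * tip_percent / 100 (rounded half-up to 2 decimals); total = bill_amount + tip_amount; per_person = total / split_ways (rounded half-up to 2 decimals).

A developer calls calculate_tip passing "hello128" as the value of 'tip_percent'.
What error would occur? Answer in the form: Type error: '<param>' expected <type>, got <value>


Spec: 'tip_percent' is declared as number; "hello128" is a string.
Type error: 'tip_percent' expected number, got "hello128"


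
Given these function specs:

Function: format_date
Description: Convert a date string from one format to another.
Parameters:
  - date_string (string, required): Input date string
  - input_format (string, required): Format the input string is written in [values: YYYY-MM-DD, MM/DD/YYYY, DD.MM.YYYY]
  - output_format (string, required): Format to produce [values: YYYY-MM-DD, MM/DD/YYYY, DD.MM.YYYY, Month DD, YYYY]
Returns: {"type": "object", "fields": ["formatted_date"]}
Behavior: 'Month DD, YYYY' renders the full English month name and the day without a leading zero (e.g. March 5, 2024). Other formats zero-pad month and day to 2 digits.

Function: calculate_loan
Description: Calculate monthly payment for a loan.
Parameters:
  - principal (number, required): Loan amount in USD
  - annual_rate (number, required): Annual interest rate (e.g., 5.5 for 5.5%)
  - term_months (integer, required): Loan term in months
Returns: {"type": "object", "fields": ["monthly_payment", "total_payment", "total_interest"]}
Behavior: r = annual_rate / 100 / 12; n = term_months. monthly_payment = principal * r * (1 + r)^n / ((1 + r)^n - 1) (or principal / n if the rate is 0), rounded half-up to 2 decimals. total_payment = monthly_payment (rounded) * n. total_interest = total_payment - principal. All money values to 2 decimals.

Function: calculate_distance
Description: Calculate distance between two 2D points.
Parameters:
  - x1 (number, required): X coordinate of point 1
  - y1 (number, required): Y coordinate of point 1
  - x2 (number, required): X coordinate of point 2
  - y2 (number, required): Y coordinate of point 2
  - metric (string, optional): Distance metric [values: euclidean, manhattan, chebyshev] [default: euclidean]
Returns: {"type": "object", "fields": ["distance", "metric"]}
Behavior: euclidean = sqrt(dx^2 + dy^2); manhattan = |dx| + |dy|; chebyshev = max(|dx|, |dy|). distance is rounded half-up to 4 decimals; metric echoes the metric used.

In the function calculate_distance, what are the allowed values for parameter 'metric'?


The calculate_distance spec declares:
  - metric (string, optional): Distance metric [values: euclidean, manhattan, chebyshev] [default: euclidean]
Allowed values:
euclidean, manhattan, chebyshev
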